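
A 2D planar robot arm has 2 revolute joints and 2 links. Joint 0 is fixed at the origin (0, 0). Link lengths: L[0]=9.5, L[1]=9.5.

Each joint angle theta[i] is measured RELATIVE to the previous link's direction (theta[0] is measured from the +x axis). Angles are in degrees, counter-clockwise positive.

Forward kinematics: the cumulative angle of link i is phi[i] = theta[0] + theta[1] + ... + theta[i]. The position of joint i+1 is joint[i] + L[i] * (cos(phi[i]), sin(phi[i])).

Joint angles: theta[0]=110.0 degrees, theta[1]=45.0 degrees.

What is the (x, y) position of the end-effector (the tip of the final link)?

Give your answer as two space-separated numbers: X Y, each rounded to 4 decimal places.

Answer: -11.8591 12.9420

Derivation:
joint[0] = (0.0000, 0.0000)  (base)
link 0: phi[0] = 110 = 110 deg
  cos(110 deg) = -0.3420, sin(110 deg) = 0.9397
  joint[1] = (0.0000, 0.0000) + 9.5 * (-0.3420, 0.9397) = (0.0000 + -3.2492, 0.0000 + 8.9271) = (-3.2492, 8.9271)
link 1: phi[1] = 110 + 45 = 155 deg
  cos(155 deg) = -0.9063, sin(155 deg) = 0.4226
  joint[2] = (-3.2492, 8.9271) + 9.5 * (-0.9063, 0.4226) = (-3.2492 + -8.6099, 8.9271 + 4.0149) = (-11.8591, 12.9420)
End effector: (-11.8591, 12.9420)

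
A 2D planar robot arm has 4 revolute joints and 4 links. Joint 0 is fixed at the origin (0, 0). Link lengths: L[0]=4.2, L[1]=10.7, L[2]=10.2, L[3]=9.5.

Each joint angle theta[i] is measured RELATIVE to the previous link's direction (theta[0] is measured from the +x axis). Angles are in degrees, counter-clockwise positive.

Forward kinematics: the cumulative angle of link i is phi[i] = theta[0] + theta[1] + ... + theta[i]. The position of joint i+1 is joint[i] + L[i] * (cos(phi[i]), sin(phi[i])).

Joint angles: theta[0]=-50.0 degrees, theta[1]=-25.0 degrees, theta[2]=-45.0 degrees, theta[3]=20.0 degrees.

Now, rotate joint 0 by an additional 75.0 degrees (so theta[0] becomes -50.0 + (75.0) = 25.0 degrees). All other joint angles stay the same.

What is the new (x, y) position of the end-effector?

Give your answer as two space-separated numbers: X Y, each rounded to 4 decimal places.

Answer: 30.3289 -9.4524

Derivation:
joint[0] = (0.0000, 0.0000)  (base)
link 0: phi[0] = 25 = 25 deg
  cos(25 deg) = 0.9063, sin(25 deg) = 0.4226
  joint[1] = (0.0000, 0.0000) + 4.2 * (0.9063, 0.4226) = (0.0000 + 3.8065, 0.0000 + 1.7750) = (3.8065, 1.7750)
link 1: phi[1] = 25 + -25 = 0 deg
  cos(0 deg) = 1.0000, sin(0 deg) = 0.0000
  joint[2] = (3.8065, 1.7750) + 10.7 * (1.0000, 0.0000) = (3.8065 + 10.7000, 1.7750 + 0.0000) = (14.5065, 1.7750)
link 2: phi[2] = 25 + -25 + -45 = -45 deg
  cos(-45 deg) = 0.7071, sin(-45 deg) = -0.7071
  joint[3] = (14.5065, 1.7750) + 10.2 * (0.7071, -0.7071) = (14.5065 + 7.2125, 1.7750 + -7.2125) = (21.7190, -5.4375)
link 3: phi[3] = 25 + -25 + -45 + 20 = -25 deg
  cos(-25 deg) = 0.9063, sin(-25 deg) = -0.4226
  joint[4] = (21.7190, -5.4375) + 9.5 * (0.9063, -0.4226) = (21.7190 + 8.6099, -5.4375 + -4.0149) = (30.3289, -9.4524)
End effector: (30.3289, -9.4524)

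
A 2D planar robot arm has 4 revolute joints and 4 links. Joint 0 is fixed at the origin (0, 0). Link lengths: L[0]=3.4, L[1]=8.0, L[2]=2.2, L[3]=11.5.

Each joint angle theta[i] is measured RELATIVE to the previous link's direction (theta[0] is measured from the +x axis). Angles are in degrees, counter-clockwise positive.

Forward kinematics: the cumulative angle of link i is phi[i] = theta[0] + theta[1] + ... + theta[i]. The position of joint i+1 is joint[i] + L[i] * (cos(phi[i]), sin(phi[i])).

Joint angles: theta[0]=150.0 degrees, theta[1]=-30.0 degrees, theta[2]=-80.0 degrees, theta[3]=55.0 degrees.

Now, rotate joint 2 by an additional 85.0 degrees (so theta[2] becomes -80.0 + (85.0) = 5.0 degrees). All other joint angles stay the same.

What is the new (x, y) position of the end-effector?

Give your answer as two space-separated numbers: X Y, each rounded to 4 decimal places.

joint[0] = (0.0000, 0.0000)  (base)
link 0: phi[0] = 150 = 150 deg
  cos(150 deg) = -0.8660, sin(150 deg) = 0.5000
  joint[1] = (0.0000, 0.0000) + 3.4 * (-0.8660, 0.5000) = (0.0000 + -2.9445, 0.0000 + 1.7000) = (-2.9445, 1.7000)
link 1: phi[1] = 150 + -30 = 120 deg
  cos(120 deg) = -0.5000, sin(120 deg) = 0.8660
  joint[2] = (-2.9445, 1.7000) + 8 * (-0.5000, 0.8660) = (-2.9445 + -4.0000, 1.7000 + 6.9282) = (-6.9445, 8.6282)
link 2: phi[2] = 150 + -30 + 5 = 125 deg
  cos(125 deg) = -0.5736, sin(125 deg) = 0.8192
  joint[3] = (-6.9445, 8.6282) + 2.2 * (-0.5736, 0.8192) = (-6.9445 + -1.2619, 8.6282 + 1.8021) = (-8.2064, 10.4303)
link 3: phi[3] = 150 + -30 + 5 + 55 = 180 deg
  cos(180 deg) = -1.0000, sin(180 deg) = 0.0000
  joint[4] = (-8.2064, 10.4303) + 11.5 * (-1.0000, 0.0000) = (-8.2064 + -11.5000, 10.4303 + 0.0000) = (-19.7064, 10.4303)
End effector: (-19.7064, 10.4303)

Answer: -19.7064 10.4303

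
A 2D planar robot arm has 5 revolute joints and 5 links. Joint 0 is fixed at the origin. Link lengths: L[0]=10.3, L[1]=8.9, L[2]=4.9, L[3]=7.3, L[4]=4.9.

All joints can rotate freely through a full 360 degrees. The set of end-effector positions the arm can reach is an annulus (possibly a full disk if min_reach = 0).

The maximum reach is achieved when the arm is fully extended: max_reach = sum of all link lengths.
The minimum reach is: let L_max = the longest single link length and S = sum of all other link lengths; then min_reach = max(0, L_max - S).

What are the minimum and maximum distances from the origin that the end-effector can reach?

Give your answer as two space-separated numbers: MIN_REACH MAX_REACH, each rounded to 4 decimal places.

Link lengths: [10.3, 8.9, 4.9, 7.3, 4.9]
max_reach = 10.3 + 8.9 + 4.9 + 7.3 + 4.9 = 36.3
L_max = max([10.3, 8.9, 4.9, 7.3, 4.9]) = 10.3
S (sum of others) = 36.3 - 10.3 = 26
min_reach = max(0, 10.3 - 26) = max(0, -15.7) = 0

Answer: 0.0000 36.3000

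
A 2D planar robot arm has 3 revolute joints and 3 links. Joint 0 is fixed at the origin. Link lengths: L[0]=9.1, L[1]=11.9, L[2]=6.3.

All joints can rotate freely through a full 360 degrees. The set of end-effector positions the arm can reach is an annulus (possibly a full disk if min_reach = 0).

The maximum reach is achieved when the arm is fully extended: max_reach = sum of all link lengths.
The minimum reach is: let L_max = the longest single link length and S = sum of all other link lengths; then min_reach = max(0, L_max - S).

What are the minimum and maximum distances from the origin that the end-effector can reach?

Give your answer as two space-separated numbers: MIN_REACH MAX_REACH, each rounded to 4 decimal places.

Answer: 0.0000 27.3000

Derivation:
Link lengths: [9.1, 11.9, 6.3]
max_reach = 9.1 + 11.9 + 6.3 = 27.3
L_max = max([9.1, 11.9, 6.3]) = 11.9
S (sum of others) = 27.3 - 11.9 = 15.4
min_reach = max(0, 11.9 - 15.4) = max(0, -3.5) = 0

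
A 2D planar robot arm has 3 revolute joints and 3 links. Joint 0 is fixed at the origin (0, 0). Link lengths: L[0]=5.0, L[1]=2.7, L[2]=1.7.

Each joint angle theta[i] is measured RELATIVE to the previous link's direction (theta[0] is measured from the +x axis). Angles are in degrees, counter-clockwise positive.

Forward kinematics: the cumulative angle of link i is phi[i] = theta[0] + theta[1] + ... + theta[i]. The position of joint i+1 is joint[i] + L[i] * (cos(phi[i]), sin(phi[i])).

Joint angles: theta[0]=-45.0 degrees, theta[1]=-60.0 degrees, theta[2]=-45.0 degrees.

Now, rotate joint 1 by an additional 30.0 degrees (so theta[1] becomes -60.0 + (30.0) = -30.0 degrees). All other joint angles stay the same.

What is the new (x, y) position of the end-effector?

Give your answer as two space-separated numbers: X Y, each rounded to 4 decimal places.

Answer: 3.3843 -7.6158

Derivation:
joint[0] = (0.0000, 0.0000)  (base)
link 0: phi[0] = -45 = -45 deg
  cos(-45 deg) = 0.7071, sin(-45 deg) = -0.7071
  joint[1] = (0.0000, 0.0000) + 5 * (0.7071, -0.7071) = (0.0000 + 3.5355, 0.0000 + -3.5355) = (3.5355, -3.5355)
link 1: phi[1] = -45 + -30 = -75 deg
  cos(-75 deg) = 0.2588, sin(-75 deg) = -0.9659
  joint[2] = (3.5355, -3.5355) + 2.7 * (0.2588, -0.9659) = (3.5355 + 0.6988, -3.5355 + -2.6080) = (4.2343, -6.1435)
link 2: phi[2] = -45 + -30 + -45 = -120 deg
  cos(-120 deg) = -0.5000, sin(-120 deg) = -0.8660
  joint[3] = (4.2343, -6.1435) + 1.7 * (-0.5000, -0.8660) = (4.2343 + -0.8500, -6.1435 + -1.4722) = (3.3843, -7.6158)
End effector: (3.3843, -7.6158)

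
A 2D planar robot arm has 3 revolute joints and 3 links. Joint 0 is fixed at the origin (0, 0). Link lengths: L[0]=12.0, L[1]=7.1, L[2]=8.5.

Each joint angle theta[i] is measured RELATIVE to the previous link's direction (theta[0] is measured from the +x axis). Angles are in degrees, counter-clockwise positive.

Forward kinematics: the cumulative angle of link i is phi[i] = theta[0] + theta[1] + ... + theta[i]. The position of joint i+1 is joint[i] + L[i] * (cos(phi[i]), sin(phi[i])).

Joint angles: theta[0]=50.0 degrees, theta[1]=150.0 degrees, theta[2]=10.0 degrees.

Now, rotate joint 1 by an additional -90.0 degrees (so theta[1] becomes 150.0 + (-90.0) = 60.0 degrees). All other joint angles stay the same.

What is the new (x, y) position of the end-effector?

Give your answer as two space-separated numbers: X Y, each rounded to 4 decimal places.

joint[0] = (0.0000, 0.0000)  (base)
link 0: phi[0] = 50 = 50 deg
  cos(50 deg) = 0.6428, sin(50 deg) = 0.7660
  joint[1] = (0.0000, 0.0000) + 12 * (0.6428, 0.7660) = (0.0000 + 7.7135, 0.0000 + 9.1925) = (7.7135, 9.1925)
link 1: phi[1] = 50 + 60 = 110 deg
  cos(110 deg) = -0.3420, sin(110 deg) = 0.9397
  joint[2] = (7.7135, 9.1925) + 7.1 * (-0.3420, 0.9397) = (7.7135 + -2.4283, 9.1925 + 6.6718) = (5.2851, 15.8644)
link 2: phi[2] = 50 + 60 + 10 = 120 deg
  cos(120 deg) = -0.5000, sin(120 deg) = 0.8660
  joint[3] = (5.2851, 15.8644) + 8.5 * (-0.5000, 0.8660) = (5.2851 + -4.2500, 15.8644 + 7.3612) = (1.0351, 23.2256)
End effector: (1.0351, 23.2256)

Answer: 1.0351 23.2256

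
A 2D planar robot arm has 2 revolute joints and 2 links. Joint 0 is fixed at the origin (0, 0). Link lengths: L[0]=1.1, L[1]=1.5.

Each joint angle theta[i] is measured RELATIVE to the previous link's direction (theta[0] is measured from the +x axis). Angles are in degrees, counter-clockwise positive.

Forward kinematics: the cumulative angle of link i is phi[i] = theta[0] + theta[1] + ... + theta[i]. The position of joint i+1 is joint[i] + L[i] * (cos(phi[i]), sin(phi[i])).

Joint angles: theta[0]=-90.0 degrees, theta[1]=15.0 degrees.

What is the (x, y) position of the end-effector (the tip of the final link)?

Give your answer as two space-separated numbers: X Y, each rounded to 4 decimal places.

joint[0] = (0.0000, 0.0000)  (base)
link 0: phi[0] = -90 = -90 deg
  cos(-90 deg) = 0.0000, sin(-90 deg) = -1.0000
  joint[1] = (0.0000, 0.0000) + 1.1 * (0.0000, -1.0000) = (0.0000 + 0.0000, 0.0000 + -1.1000) = (0.0000, -1.1000)
link 1: phi[1] = -90 + 15 = -75 deg
  cos(-75 deg) = 0.2588, sin(-75 deg) = -0.9659
  joint[2] = (0.0000, -1.1000) + 1.5 * (0.2588, -0.9659) = (0.0000 + 0.3882, -1.1000 + -1.4489) = (0.3882, -2.5489)
End effector: (0.3882, -2.5489)

Answer: 0.3882 -2.5489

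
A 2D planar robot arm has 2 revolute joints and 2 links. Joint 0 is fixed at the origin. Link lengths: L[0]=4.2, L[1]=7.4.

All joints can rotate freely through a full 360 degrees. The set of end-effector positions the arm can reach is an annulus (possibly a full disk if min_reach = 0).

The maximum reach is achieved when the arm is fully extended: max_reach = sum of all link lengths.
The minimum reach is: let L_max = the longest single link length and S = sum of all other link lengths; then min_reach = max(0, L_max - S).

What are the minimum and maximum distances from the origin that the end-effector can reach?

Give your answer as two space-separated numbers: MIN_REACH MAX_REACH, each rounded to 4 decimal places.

Answer: 3.2000 11.6000

Derivation:
Link lengths: [4.2, 7.4]
max_reach = 4.2 + 7.4 = 11.6
L_max = max([4.2, 7.4]) = 7.4
S (sum of others) = 11.6 - 7.4 = 4.2
min_reach = max(0, 7.4 - 4.2) = max(0, 3.2) = 3.2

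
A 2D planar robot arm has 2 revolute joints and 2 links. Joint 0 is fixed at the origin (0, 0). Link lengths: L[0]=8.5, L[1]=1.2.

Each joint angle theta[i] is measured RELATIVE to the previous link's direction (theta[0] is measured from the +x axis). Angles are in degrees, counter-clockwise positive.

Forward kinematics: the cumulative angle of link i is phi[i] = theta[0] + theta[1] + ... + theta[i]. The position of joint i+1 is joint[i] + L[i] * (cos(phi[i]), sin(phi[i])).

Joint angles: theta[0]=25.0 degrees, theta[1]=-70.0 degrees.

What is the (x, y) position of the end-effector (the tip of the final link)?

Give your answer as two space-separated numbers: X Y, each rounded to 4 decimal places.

Answer: 8.5521 2.7437

Derivation:
joint[0] = (0.0000, 0.0000)  (base)
link 0: phi[0] = 25 = 25 deg
  cos(25 deg) = 0.9063, sin(25 deg) = 0.4226
  joint[1] = (0.0000, 0.0000) + 8.5 * (0.9063, 0.4226) = (0.0000 + 7.7036, 0.0000 + 3.5923) = (7.7036, 3.5923)
link 1: phi[1] = 25 + -70 = -45 deg
  cos(-45 deg) = 0.7071, sin(-45 deg) = -0.7071
  joint[2] = (7.7036, 3.5923) + 1.2 * (0.7071, -0.7071) = (7.7036 + 0.8485, 3.5923 + -0.8485) = (8.5521, 2.7437)
End effector: (8.5521, 2.7437)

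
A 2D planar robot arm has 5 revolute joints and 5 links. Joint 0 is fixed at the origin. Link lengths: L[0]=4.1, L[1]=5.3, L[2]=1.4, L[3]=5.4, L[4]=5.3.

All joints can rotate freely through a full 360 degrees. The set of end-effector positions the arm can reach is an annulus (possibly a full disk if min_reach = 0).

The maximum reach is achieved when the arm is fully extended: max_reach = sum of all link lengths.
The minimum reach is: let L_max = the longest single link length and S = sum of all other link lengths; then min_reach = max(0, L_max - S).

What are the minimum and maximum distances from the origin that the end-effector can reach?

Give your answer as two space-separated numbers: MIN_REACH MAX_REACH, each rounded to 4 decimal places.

Link lengths: [4.1, 5.3, 1.4, 5.4, 5.3]
max_reach = 4.1 + 5.3 + 1.4 + 5.4 + 5.3 = 21.5
L_max = max([4.1, 5.3, 1.4, 5.4, 5.3]) = 5.4
S (sum of others) = 21.5 - 5.4 = 16.1
min_reach = max(0, 5.4 - 16.1) = max(0, -10.7) = 0

Answer: 0.0000 21.5000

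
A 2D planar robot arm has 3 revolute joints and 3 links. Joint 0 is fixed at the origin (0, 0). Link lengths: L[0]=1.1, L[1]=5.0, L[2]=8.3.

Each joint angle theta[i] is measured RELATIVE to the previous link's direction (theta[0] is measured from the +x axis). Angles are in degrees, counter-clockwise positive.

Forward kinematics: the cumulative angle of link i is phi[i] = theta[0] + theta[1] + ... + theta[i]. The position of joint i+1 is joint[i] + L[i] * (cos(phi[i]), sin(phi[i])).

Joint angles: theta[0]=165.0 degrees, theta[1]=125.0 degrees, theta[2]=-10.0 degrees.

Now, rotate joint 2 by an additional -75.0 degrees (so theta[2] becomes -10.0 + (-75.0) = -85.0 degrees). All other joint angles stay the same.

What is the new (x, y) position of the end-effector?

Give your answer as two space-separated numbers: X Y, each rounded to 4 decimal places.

joint[0] = (0.0000, 0.0000)  (base)
link 0: phi[0] = 165 = 165 deg
  cos(165 deg) = -0.9659, sin(165 deg) = 0.2588
  joint[1] = (0.0000, 0.0000) + 1.1 * (-0.9659, 0.2588) = (0.0000 + -1.0625, 0.0000 + 0.2847) = (-1.0625, 0.2847)
link 1: phi[1] = 165 + 125 = 290 deg
  cos(290 deg) = 0.3420, sin(290 deg) = -0.9397
  joint[2] = (-1.0625, 0.2847) + 5 * (0.3420, -0.9397) = (-1.0625 + 1.7101, 0.2847 + -4.6985) = (0.6476, -4.4138)
link 2: phi[2] = 165 + 125 + -85 = 205 deg
  cos(205 deg) = -0.9063, sin(205 deg) = -0.4226
  joint[3] = (0.6476, -4.4138) + 8.3 * (-0.9063, -0.4226) = (0.6476 + -7.5224, -4.4138 + -3.5077) = (-6.8748, -7.9215)
End effector: (-6.8748, -7.9215)

Answer: -6.8748 -7.9215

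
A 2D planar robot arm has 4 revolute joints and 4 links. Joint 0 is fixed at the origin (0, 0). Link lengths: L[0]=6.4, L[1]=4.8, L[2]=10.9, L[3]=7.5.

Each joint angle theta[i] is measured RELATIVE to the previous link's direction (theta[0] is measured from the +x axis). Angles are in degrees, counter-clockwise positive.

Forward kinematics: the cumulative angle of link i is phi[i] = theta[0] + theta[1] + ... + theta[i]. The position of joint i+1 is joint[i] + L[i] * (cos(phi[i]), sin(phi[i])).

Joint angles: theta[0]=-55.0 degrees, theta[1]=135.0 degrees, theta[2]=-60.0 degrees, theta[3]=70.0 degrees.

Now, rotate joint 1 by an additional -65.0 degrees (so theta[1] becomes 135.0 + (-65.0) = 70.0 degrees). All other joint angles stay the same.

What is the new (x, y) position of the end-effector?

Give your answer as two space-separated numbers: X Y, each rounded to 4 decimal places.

Answer: 22.8121 -8.5381

Derivation:
joint[0] = (0.0000, 0.0000)  (base)
link 0: phi[0] = -55 = -55 deg
  cos(-55 deg) = 0.5736, sin(-55 deg) = -0.8192
  joint[1] = (0.0000, 0.0000) + 6.4 * (0.5736, -0.8192) = (0.0000 + 3.6709, 0.0000 + -5.2426) = (3.6709, -5.2426)
link 1: phi[1] = -55 + 70 = 15 deg
  cos(15 deg) = 0.9659, sin(15 deg) = 0.2588
  joint[2] = (3.6709, -5.2426) + 4.8 * (0.9659, 0.2588) = (3.6709 + 4.6364, -5.2426 + 1.2423) = (8.3073, -4.0002)
link 2: phi[2] = -55 + 70 + -60 = -45 deg
  cos(-45 deg) = 0.7071, sin(-45 deg) = -0.7071
  joint[3] = (8.3073, -4.0002) + 10.9 * (0.7071, -0.7071) = (8.3073 + 7.7075, -4.0002 + -7.7075) = (16.0148, -11.7077)
link 3: phi[3] = -55 + 70 + -60 + 70 = 25 deg
  cos(25 deg) = 0.9063, sin(25 deg) = 0.4226
  joint[4] = (16.0148, -11.7077) + 7.5 * (0.9063, 0.4226) = (16.0148 + 6.7973, -11.7077 + 3.1696) = (22.8121, -8.5381)
End effector: (22.8121, -8.5381)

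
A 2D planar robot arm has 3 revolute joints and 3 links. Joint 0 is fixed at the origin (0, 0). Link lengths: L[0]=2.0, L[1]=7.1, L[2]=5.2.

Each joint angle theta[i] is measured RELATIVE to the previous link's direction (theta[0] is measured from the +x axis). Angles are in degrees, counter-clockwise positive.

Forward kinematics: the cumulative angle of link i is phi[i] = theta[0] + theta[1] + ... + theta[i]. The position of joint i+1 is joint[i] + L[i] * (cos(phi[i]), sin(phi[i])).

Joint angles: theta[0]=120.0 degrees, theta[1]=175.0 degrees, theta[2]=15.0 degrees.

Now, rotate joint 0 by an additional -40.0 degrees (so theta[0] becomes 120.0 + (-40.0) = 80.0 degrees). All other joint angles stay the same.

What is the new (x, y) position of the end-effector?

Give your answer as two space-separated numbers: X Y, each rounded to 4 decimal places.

joint[0] = (0.0000, 0.0000)  (base)
link 0: phi[0] = 80 = 80 deg
  cos(80 deg) = 0.1736, sin(80 deg) = 0.9848
  joint[1] = (0.0000, 0.0000) + 2 * (0.1736, 0.9848) = (0.0000 + 0.3473, 0.0000 + 1.9696) = (0.3473, 1.9696)
link 1: phi[1] = 80 + 175 = 255 deg
  cos(255 deg) = -0.2588, sin(255 deg) = -0.9659
  joint[2] = (0.3473, 1.9696) + 7.1 * (-0.2588, -0.9659) = (0.3473 + -1.8376, 1.9696 + -6.8581) = (-1.4903, -4.8885)
link 2: phi[2] = 80 + 175 + 15 = 270 deg
  cos(270 deg) = -0.0000, sin(270 deg) = -1.0000
  joint[3] = (-1.4903, -4.8885) + 5.2 * (-0.0000, -1.0000) = (-1.4903 + -0.0000, -4.8885 + -5.2000) = (-1.4903, -10.0885)
End effector: (-1.4903, -10.0885)

Answer: -1.4903 -10.0885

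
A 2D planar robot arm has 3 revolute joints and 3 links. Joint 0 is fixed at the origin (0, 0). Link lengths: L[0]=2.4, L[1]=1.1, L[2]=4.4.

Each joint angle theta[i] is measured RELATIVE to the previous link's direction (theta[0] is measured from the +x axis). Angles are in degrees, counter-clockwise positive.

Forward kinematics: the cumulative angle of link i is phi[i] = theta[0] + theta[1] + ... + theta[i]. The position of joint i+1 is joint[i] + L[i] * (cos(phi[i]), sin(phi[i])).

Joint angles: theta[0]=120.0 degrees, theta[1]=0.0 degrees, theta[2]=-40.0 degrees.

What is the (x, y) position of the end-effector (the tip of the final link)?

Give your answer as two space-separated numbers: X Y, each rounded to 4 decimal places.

joint[0] = (0.0000, 0.0000)  (base)
link 0: phi[0] = 120 = 120 deg
  cos(120 deg) = -0.5000, sin(120 deg) = 0.8660
  joint[1] = (0.0000, 0.0000) + 2.4 * (-0.5000, 0.8660) = (0.0000 + -1.2000, 0.0000 + 2.0785) = (-1.2000, 2.0785)
link 1: phi[1] = 120 + 0 = 120 deg
  cos(120 deg) = -0.5000, sin(120 deg) = 0.8660
  joint[2] = (-1.2000, 2.0785) + 1.1 * (-0.5000, 0.8660) = (-1.2000 + -0.5500, 2.0785 + 0.9526) = (-1.7500, 3.0311)
link 2: phi[2] = 120 + 0 + -40 = 80 deg
  cos(80 deg) = 0.1736, sin(80 deg) = 0.9848
  joint[3] = (-1.7500, 3.0311) + 4.4 * (0.1736, 0.9848) = (-1.7500 + 0.7641, 3.0311 + 4.3332) = (-0.9859, 7.3642)
End effector: (-0.9859, 7.3642)

Answer: -0.9859 7.3642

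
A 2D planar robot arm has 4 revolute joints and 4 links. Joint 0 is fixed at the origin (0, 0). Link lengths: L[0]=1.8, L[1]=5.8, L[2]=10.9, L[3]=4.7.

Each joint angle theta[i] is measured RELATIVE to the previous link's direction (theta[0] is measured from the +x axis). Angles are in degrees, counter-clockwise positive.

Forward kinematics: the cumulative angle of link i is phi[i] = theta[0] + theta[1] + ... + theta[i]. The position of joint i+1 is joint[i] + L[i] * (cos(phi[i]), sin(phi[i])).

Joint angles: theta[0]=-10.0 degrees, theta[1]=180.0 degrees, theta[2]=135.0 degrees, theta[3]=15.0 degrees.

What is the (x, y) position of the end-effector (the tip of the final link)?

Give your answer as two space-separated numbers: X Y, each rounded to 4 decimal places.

Answer: 5.9132 -11.2553

Derivation:
joint[0] = (0.0000, 0.0000)  (base)
link 0: phi[0] = -10 = -10 deg
  cos(-10 deg) = 0.9848, sin(-10 deg) = -0.1736
  joint[1] = (0.0000, 0.0000) + 1.8 * (0.9848, -0.1736) = (0.0000 + 1.7727, 0.0000 + -0.3126) = (1.7727, -0.3126)
link 1: phi[1] = -10 + 180 = 170 deg
  cos(170 deg) = -0.9848, sin(170 deg) = 0.1736
  joint[2] = (1.7727, -0.3126) + 5.8 * (-0.9848, 0.1736) = (1.7727 + -5.7119, -0.3126 + 1.0072) = (-3.9392, 0.6946)
link 2: phi[2] = -10 + 180 + 135 = 305 deg
  cos(305 deg) = 0.5736, sin(305 deg) = -0.8192
  joint[3] = (-3.9392, 0.6946) + 10.9 * (0.5736, -0.8192) = (-3.9392 + 6.2520, 0.6946 + -8.9288) = (2.3128, -8.2342)
link 3: phi[3] = -10 + 180 + 135 + 15 = 320 deg
  cos(320 deg) = 0.7660, sin(320 deg) = -0.6428
  joint[4] = (2.3128, -8.2342) + 4.7 * (0.7660, -0.6428) = (2.3128 + 3.6004, -8.2342 + -3.0211) = (5.9132, -11.2553)
End effector: (5.9132, -11.2553)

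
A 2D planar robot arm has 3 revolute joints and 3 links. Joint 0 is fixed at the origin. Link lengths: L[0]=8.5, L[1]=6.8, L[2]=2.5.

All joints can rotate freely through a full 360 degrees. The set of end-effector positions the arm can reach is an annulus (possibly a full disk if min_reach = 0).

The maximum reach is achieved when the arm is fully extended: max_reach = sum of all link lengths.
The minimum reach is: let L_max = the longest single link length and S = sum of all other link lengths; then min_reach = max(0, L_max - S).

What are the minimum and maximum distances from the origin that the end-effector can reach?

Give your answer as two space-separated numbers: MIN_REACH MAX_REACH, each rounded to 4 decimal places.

Answer: 0.0000 17.8000

Derivation:
Link lengths: [8.5, 6.8, 2.5]
max_reach = 8.5 + 6.8 + 2.5 = 17.8
L_max = max([8.5, 6.8, 2.5]) = 8.5
S (sum of others) = 17.8 - 8.5 = 9.3
min_reach = max(0, 8.5 - 9.3) = max(0, -0.8) = 0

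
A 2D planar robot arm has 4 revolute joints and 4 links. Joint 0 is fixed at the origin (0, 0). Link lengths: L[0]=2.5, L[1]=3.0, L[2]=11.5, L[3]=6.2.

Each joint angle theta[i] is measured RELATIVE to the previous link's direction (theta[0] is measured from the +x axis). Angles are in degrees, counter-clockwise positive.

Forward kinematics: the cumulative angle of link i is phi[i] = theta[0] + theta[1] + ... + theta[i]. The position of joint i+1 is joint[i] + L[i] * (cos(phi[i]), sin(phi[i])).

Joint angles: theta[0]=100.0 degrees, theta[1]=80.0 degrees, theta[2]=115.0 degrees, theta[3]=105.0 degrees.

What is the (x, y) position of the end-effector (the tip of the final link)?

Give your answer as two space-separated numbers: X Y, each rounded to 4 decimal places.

Answer: 6.1755 -3.9752

Derivation:
joint[0] = (0.0000, 0.0000)  (base)
link 0: phi[0] = 100 = 100 deg
  cos(100 deg) = -0.1736, sin(100 deg) = 0.9848
  joint[1] = (0.0000, 0.0000) + 2.5 * (-0.1736, 0.9848) = (0.0000 + -0.4341, 0.0000 + 2.4620) = (-0.4341, 2.4620)
link 1: phi[1] = 100 + 80 = 180 deg
  cos(180 deg) = -1.0000, sin(180 deg) = 0.0000
  joint[2] = (-0.4341, 2.4620) + 3 * (-1.0000, 0.0000) = (-0.4341 + -3.0000, 2.4620 + 0.0000) = (-3.4341, 2.4620)
link 2: phi[2] = 100 + 80 + 115 = 295 deg
  cos(295 deg) = 0.4226, sin(295 deg) = -0.9063
  joint[3] = (-3.4341, 2.4620) + 11.5 * (0.4226, -0.9063) = (-3.4341 + 4.8601, 2.4620 + -10.4225) = (1.4260, -7.9605)
link 3: phi[3] = 100 + 80 + 115 + 105 = 400 deg
  cos(400 deg) = 0.7660, sin(400 deg) = 0.6428
  joint[4] = (1.4260, -7.9605) + 6.2 * (0.7660, 0.6428) = (1.4260 + 4.7495, -7.9605 + 3.9853) = (6.1755, -3.9752)
End effector: (6.1755, -3.9752)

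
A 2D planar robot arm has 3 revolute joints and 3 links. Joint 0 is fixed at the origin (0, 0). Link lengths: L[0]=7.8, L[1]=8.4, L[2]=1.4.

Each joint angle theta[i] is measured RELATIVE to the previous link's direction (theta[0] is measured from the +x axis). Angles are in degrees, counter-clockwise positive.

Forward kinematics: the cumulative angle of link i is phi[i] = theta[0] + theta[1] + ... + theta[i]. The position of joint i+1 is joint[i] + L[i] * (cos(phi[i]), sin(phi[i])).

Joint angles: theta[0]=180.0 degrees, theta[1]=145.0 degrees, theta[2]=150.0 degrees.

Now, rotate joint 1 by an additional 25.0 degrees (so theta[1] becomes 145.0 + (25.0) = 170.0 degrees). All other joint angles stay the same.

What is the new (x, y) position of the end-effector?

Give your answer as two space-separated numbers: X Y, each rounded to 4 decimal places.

Answer: -0.6001 -0.5587

Derivation:
joint[0] = (0.0000, 0.0000)  (base)
link 0: phi[0] = 180 = 180 deg
  cos(180 deg) = -1.0000, sin(180 deg) = 0.0000
  joint[1] = (0.0000, 0.0000) + 7.8 * (-1.0000, 0.0000) = (0.0000 + -7.8000, 0.0000 + 0.0000) = (-7.8000, 0.0000)
link 1: phi[1] = 180 + 170 = 350 deg
  cos(350 deg) = 0.9848, sin(350 deg) = -0.1736
  joint[2] = (-7.8000, 0.0000) + 8.4 * (0.9848, -0.1736) = (-7.8000 + 8.2724, 0.0000 + -1.4586) = (0.4724, -1.4586)
link 2: phi[2] = 180 + 170 + 150 = 500 deg
  cos(500 deg) = -0.7660, sin(500 deg) = 0.6428
  joint[3] = (0.4724, -1.4586) + 1.4 * (-0.7660, 0.6428) = (0.4724 + -1.0725, -1.4586 + 0.8999) = (-0.6001, -0.5587)
End effector: (-0.6001, -0.5587)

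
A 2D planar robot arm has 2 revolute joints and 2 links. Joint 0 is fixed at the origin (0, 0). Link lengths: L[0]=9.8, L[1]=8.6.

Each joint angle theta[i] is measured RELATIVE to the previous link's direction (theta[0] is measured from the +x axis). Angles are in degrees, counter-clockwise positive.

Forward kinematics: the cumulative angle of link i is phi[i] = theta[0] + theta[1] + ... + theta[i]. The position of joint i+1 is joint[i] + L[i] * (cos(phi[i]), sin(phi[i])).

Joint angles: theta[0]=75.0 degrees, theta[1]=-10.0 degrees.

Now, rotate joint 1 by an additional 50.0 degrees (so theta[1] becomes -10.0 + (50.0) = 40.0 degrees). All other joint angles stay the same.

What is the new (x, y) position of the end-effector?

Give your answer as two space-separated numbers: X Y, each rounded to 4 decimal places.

joint[0] = (0.0000, 0.0000)  (base)
link 0: phi[0] = 75 = 75 deg
  cos(75 deg) = 0.2588, sin(75 deg) = 0.9659
  joint[1] = (0.0000, 0.0000) + 9.8 * (0.2588, 0.9659) = (0.0000 + 2.5364, 0.0000 + 9.4661) = (2.5364, 9.4661)
link 1: phi[1] = 75 + 40 = 115 deg
  cos(115 deg) = -0.4226, sin(115 deg) = 0.9063
  joint[2] = (2.5364, 9.4661) + 8.6 * (-0.4226, 0.9063) = (2.5364 + -3.6345, 9.4661 + 7.7942) = (-1.0981, 17.2603)
End effector: (-1.0981, 17.2603)

Answer: -1.0981 17.2603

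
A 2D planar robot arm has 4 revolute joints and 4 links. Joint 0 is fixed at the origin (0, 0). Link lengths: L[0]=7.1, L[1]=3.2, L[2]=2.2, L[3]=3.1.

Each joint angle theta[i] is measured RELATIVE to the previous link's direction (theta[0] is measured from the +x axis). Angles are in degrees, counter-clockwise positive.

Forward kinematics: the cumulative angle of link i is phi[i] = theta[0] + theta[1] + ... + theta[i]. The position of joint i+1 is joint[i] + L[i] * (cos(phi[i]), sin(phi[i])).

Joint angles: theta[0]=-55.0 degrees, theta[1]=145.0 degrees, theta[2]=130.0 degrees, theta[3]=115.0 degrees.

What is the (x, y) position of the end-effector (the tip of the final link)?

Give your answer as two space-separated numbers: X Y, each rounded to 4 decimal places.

joint[0] = (0.0000, 0.0000)  (base)
link 0: phi[0] = -55 = -55 deg
  cos(-55 deg) = 0.5736, sin(-55 deg) = -0.8192
  joint[1] = (0.0000, 0.0000) + 7.1 * (0.5736, -0.8192) = (0.0000 + 4.0724, 0.0000 + -5.8160) = (4.0724, -5.8160)
link 1: phi[1] = -55 + 145 = 90 deg
  cos(90 deg) = 0.0000, sin(90 deg) = 1.0000
  joint[2] = (4.0724, -5.8160) + 3.2 * (0.0000, 1.0000) = (4.0724 + 0.0000, -5.8160 + 3.2000) = (4.0724, -2.6160)
link 2: phi[2] = -55 + 145 + 130 = 220 deg
  cos(220 deg) = -0.7660, sin(220 deg) = -0.6428
  joint[3] = (4.0724, -2.6160) + 2.2 * (-0.7660, -0.6428) = (4.0724 + -1.6853, -2.6160 + -1.4141) = (2.3871, -4.0301)
link 3: phi[3] = -55 + 145 + 130 + 115 = 335 deg
  cos(335 deg) = 0.9063, sin(335 deg) = -0.4226
  joint[4] = (2.3871, -4.0301) + 3.1 * (0.9063, -0.4226) = (2.3871 + 2.8096, -4.0301 + -1.3101) = (5.1966, -5.3402)
End effector: (5.1966, -5.3402)

Answer: 5.1966 -5.3402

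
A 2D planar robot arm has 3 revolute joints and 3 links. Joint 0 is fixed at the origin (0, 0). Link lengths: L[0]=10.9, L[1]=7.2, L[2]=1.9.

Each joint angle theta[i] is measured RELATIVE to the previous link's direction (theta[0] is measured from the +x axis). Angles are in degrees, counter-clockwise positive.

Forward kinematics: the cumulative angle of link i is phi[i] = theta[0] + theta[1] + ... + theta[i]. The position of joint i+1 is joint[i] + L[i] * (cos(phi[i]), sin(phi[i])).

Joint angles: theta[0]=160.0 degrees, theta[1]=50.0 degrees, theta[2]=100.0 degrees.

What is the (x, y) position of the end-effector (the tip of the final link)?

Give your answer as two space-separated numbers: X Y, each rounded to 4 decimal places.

joint[0] = (0.0000, 0.0000)  (base)
link 0: phi[0] = 160 = 160 deg
  cos(160 deg) = -0.9397, sin(160 deg) = 0.3420
  joint[1] = (0.0000, 0.0000) + 10.9 * (-0.9397, 0.3420) = (0.0000 + -10.2426, 0.0000 + 3.7280) = (-10.2426, 3.7280)
link 1: phi[1] = 160 + 50 = 210 deg
  cos(210 deg) = -0.8660, sin(210 deg) = -0.5000
  joint[2] = (-10.2426, 3.7280) + 7.2 * (-0.8660, -0.5000) = (-10.2426 + -6.2354, 3.7280 + -3.6000) = (-16.4780, 0.1280)
link 2: phi[2] = 160 + 50 + 100 = 310 deg
  cos(310 deg) = 0.6428, sin(310 deg) = -0.7660
  joint[3] = (-16.4780, 0.1280) + 1.9 * (0.6428, -0.7660) = (-16.4780 + 1.2213, 0.1280 + -1.4555) = (-15.2567, -1.3275)
End effector: (-15.2567, -1.3275)

Answer: -15.2567 -1.3275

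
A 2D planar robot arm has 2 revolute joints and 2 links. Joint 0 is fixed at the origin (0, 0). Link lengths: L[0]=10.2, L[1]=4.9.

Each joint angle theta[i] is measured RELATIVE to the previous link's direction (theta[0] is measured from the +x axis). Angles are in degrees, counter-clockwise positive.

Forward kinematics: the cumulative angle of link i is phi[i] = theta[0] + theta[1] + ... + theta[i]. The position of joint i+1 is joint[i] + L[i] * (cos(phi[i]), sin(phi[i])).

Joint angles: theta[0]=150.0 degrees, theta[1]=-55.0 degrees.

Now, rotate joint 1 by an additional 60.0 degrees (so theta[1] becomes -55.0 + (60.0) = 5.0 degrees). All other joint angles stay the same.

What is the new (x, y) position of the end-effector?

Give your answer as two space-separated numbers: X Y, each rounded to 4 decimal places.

Answer: -13.2744 7.1708

Derivation:
joint[0] = (0.0000, 0.0000)  (base)
link 0: phi[0] = 150 = 150 deg
  cos(150 deg) = -0.8660, sin(150 deg) = 0.5000
  joint[1] = (0.0000, 0.0000) + 10.2 * (-0.8660, 0.5000) = (0.0000 + -8.8335, 0.0000 + 5.1000) = (-8.8335, 5.1000)
link 1: phi[1] = 150 + 5 = 155 deg
  cos(155 deg) = -0.9063, sin(155 deg) = 0.4226
  joint[2] = (-8.8335, 5.1000) + 4.9 * (-0.9063, 0.4226) = (-8.8335 + -4.4409, 5.1000 + 2.0708) = (-13.2744, 7.1708)
End effector: (-13.2744, 7.1708)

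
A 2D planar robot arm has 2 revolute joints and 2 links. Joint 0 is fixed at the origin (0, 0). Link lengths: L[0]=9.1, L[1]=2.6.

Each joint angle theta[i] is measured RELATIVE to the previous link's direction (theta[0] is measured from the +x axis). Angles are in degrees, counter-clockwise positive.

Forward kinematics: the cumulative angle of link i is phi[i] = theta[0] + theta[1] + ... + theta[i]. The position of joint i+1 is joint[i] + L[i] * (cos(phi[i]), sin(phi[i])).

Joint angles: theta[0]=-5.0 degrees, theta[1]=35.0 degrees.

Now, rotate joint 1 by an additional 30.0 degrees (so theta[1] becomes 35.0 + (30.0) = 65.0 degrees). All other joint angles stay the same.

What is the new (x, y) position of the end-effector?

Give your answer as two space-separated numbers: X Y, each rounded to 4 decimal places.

joint[0] = (0.0000, 0.0000)  (base)
link 0: phi[0] = -5 = -5 deg
  cos(-5 deg) = 0.9962, sin(-5 deg) = -0.0872
  joint[1] = (0.0000, 0.0000) + 9.1 * (0.9962, -0.0872) = (0.0000 + 9.0654, 0.0000 + -0.7931) = (9.0654, -0.7931)
link 1: phi[1] = -5 + 65 = 60 deg
  cos(60 deg) = 0.5000, sin(60 deg) = 0.8660
  joint[2] = (9.0654, -0.7931) + 2.6 * (0.5000, 0.8660) = (9.0654 + 1.3000, -0.7931 + 2.2517) = (10.3654, 1.4585)
End effector: (10.3654, 1.4585)

Answer: 10.3654 1.4585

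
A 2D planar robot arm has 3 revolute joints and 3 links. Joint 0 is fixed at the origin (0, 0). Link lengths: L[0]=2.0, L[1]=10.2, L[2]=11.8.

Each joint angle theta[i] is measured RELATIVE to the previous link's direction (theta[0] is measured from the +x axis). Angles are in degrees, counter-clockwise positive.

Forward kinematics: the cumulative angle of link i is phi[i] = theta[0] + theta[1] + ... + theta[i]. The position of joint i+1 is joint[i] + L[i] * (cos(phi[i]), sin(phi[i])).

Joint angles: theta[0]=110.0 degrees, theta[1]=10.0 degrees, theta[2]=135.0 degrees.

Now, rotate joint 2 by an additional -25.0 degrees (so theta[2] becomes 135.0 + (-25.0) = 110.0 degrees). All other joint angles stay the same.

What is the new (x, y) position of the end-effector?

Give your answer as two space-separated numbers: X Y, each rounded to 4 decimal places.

Answer: -13.3689 1.6735

Derivation:
joint[0] = (0.0000, 0.0000)  (base)
link 0: phi[0] = 110 = 110 deg
  cos(110 deg) = -0.3420, sin(110 deg) = 0.9397
  joint[1] = (0.0000, 0.0000) + 2 * (-0.3420, 0.9397) = (0.0000 + -0.6840, 0.0000 + 1.8794) = (-0.6840, 1.8794)
link 1: phi[1] = 110 + 10 = 120 deg
  cos(120 deg) = -0.5000, sin(120 deg) = 0.8660
  joint[2] = (-0.6840, 1.8794) + 10.2 * (-0.5000, 0.8660) = (-0.6840 + -5.1000, 1.8794 + 8.8335) = (-5.7840, 10.7128)
link 2: phi[2] = 110 + 10 + 110 = 230 deg
  cos(230 deg) = -0.6428, sin(230 deg) = -0.7660
  joint[3] = (-5.7840, 10.7128) + 11.8 * (-0.6428, -0.7660) = (-5.7840 + -7.5849, 10.7128 + -9.0393) = (-13.3689, 1.6735)
End effector: (-13.3689, 1.6735)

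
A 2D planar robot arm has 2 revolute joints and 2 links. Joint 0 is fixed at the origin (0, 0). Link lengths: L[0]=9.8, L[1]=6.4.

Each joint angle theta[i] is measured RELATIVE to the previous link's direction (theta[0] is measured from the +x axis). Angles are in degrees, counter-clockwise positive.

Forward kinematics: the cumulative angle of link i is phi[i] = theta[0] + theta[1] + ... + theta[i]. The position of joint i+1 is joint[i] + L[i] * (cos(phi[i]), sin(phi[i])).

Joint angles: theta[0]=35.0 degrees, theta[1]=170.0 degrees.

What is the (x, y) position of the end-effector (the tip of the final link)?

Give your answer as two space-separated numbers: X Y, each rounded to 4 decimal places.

Answer: 2.2273 2.9163

Derivation:
joint[0] = (0.0000, 0.0000)  (base)
link 0: phi[0] = 35 = 35 deg
  cos(35 deg) = 0.8192, sin(35 deg) = 0.5736
  joint[1] = (0.0000, 0.0000) + 9.8 * (0.8192, 0.5736) = (0.0000 + 8.0277, 0.0000 + 5.6210) = (8.0277, 5.6210)
link 1: phi[1] = 35 + 170 = 205 deg
  cos(205 deg) = -0.9063, sin(205 deg) = -0.4226
  joint[2] = (8.0277, 5.6210) + 6.4 * (-0.9063, -0.4226) = (8.0277 + -5.8004, 5.6210 + -2.7048) = (2.2273, 2.9163)
End effector: (2.2273, 2.9163)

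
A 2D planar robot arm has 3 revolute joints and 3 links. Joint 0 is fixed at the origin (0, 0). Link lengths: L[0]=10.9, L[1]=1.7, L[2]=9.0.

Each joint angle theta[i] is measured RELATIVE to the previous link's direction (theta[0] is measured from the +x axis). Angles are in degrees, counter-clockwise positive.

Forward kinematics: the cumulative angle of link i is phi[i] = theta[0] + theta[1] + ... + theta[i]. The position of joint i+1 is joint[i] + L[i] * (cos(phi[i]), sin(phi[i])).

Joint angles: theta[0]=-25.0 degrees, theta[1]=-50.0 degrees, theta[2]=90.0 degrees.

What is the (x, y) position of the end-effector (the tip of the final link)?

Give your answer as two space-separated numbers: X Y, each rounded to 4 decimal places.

joint[0] = (0.0000, 0.0000)  (base)
link 0: phi[0] = -25 = -25 deg
  cos(-25 deg) = 0.9063, sin(-25 deg) = -0.4226
  joint[1] = (0.0000, 0.0000) + 10.9 * (0.9063, -0.4226) = (0.0000 + 9.8788, 0.0000 + -4.6065) = (9.8788, -4.6065)
link 1: phi[1] = -25 + -50 = -75 deg
  cos(-75 deg) = 0.2588, sin(-75 deg) = -0.9659
  joint[2] = (9.8788, -4.6065) + 1.7 * (0.2588, -0.9659) = (9.8788 + 0.4400, -4.6065 + -1.6421) = (10.3187, -6.2486)
link 2: phi[2] = -25 + -50 + 90 = 15 deg
  cos(15 deg) = 0.9659, sin(15 deg) = 0.2588
  joint[3] = (10.3187, -6.2486) + 9 * (0.9659, 0.2588) = (10.3187 + 8.6933, -6.2486 + 2.3294) = (19.0121, -3.9192)
End effector: (19.0121, -3.9192)

Answer: 19.0121 -3.9192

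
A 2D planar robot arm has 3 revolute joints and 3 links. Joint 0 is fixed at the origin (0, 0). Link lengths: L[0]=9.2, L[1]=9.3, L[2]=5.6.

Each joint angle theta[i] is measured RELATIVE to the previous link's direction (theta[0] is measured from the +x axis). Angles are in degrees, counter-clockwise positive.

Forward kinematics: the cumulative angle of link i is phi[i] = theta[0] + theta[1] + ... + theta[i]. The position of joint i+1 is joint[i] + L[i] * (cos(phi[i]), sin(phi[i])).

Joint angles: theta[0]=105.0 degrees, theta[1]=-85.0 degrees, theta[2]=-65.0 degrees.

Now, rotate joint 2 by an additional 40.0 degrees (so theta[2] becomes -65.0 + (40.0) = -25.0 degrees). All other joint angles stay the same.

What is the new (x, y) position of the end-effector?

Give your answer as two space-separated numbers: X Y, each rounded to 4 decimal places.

Answer: 11.9367 11.5792

Derivation:
joint[0] = (0.0000, 0.0000)  (base)
link 0: phi[0] = 105 = 105 deg
  cos(105 deg) = -0.2588, sin(105 deg) = 0.9659
  joint[1] = (0.0000, 0.0000) + 9.2 * (-0.2588, 0.9659) = (0.0000 + -2.3811, 0.0000 + 8.8865) = (-2.3811, 8.8865)
link 1: phi[1] = 105 + -85 = 20 deg
  cos(20 deg) = 0.9397, sin(20 deg) = 0.3420
  joint[2] = (-2.3811, 8.8865) + 9.3 * (0.9397, 0.3420) = (-2.3811 + 8.7391, 8.8865 + 3.1808) = (6.3580, 12.0673)
link 2: phi[2] = 105 + -85 + -25 = -5 deg
  cos(-5 deg) = 0.9962, sin(-5 deg) = -0.0872
  joint[3] = (6.3580, 12.0673) + 5.6 * (0.9962, -0.0872) = (6.3580 + 5.5787, 12.0673 + -0.4881) = (11.9367, 11.5792)
End effector: (11.9367, 11.5792)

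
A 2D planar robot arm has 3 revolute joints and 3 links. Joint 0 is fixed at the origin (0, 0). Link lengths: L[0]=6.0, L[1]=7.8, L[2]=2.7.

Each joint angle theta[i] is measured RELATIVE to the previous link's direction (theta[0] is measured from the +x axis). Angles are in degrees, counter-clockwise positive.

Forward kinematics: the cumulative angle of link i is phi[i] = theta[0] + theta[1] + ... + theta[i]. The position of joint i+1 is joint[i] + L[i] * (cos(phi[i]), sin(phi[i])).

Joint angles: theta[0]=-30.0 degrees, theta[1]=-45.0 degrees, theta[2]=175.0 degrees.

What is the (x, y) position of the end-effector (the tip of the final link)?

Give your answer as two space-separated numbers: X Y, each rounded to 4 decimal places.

Answer: 6.7461 -7.8752

Derivation:
joint[0] = (0.0000, 0.0000)  (base)
link 0: phi[0] = -30 = -30 deg
  cos(-30 deg) = 0.8660, sin(-30 deg) = -0.5000
  joint[1] = (0.0000, 0.0000) + 6 * (0.8660, -0.5000) = (0.0000 + 5.1962, 0.0000 + -3.0000) = (5.1962, -3.0000)
link 1: phi[1] = -30 + -45 = -75 deg
  cos(-75 deg) = 0.2588, sin(-75 deg) = -0.9659
  joint[2] = (5.1962, -3.0000) + 7.8 * (0.2588, -0.9659) = (5.1962 + 2.0188, -3.0000 + -7.5342) = (7.2149, -10.5342)
link 2: phi[2] = -30 + -45 + 175 = 100 deg
  cos(100 deg) = -0.1736, sin(100 deg) = 0.9848
  joint[3] = (7.2149, -10.5342) + 2.7 * (-0.1736, 0.9848) = (7.2149 + -0.4689, -10.5342 + 2.6590) = (6.7461, -7.8752)
End effector: (6.7461, -7.8752)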